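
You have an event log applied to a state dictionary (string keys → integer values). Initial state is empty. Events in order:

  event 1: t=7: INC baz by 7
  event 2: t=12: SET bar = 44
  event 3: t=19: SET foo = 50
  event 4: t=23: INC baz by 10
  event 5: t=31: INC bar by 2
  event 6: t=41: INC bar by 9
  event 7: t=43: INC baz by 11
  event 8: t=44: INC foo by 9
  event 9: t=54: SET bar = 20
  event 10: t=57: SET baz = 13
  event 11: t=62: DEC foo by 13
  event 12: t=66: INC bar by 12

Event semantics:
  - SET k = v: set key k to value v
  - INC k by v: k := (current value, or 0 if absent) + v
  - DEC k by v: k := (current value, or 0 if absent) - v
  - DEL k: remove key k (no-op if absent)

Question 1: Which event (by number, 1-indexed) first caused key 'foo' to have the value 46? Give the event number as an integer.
Looking for first event where foo becomes 46:
  event 3: foo = 50
  event 4: foo = 50
  event 5: foo = 50
  event 6: foo = 50
  event 7: foo = 50
  event 8: foo = 59
  event 9: foo = 59
  event 10: foo = 59
  event 11: foo 59 -> 46  <-- first match

Answer: 11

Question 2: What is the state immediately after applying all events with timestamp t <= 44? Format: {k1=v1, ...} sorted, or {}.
Apply events with t <= 44 (8 events):
  after event 1 (t=7: INC baz by 7): {baz=7}
  after event 2 (t=12: SET bar = 44): {bar=44, baz=7}
  after event 3 (t=19: SET foo = 50): {bar=44, baz=7, foo=50}
  after event 4 (t=23: INC baz by 10): {bar=44, baz=17, foo=50}
  after event 5 (t=31: INC bar by 2): {bar=46, baz=17, foo=50}
  after event 6 (t=41: INC bar by 9): {bar=55, baz=17, foo=50}
  after event 7 (t=43: INC baz by 11): {bar=55, baz=28, foo=50}
  after event 8 (t=44: INC foo by 9): {bar=55, baz=28, foo=59}

Answer: {bar=55, baz=28, foo=59}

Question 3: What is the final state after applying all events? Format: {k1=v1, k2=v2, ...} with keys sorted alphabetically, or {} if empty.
  after event 1 (t=7: INC baz by 7): {baz=7}
  after event 2 (t=12: SET bar = 44): {bar=44, baz=7}
  after event 3 (t=19: SET foo = 50): {bar=44, baz=7, foo=50}
  after event 4 (t=23: INC baz by 10): {bar=44, baz=17, foo=50}
  after event 5 (t=31: INC bar by 2): {bar=46, baz=17, foo=50}
  after event 6 (t=41: INC bar by 9): {bar=55, baz=17, foo=50}
  after event 7 (t=43: INC baz by 11): {bar=55, baz=28, foo=50}
  after event 8 (t=44: INC foo by 9): {bar=55, baz=28, foo=59}
  after event 9 (t=54: SET bar = 20): {bar=20, baz=28, foo=59}
  after event 10 (t=57: SET baz = 13): {bar=20, baz=13, foo=59}
  after event 11 (t=62: DEC foo by 13): {bar=20, baz=13, foo=46}
  after event 12 (t=66: INC bar by 12): {bar=32, baz=13, foo=46}

Answer: {bar=32, baz=13, foo=46}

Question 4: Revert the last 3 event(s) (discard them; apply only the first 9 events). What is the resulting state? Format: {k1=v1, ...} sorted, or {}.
Answer: {bar=20, baz=28, foo=59}

Derivation:
Keep first 9 events (discard last 3):
  after event 1 (t=7: INC baz by 7): {baz=7}
  after event 2 (t=12: SET bar = 44): {bar=44, baz=7}
  after event 3 (t=19: SET foo = 50): {bar=44, baz=7, foo=50}
  after event 4 (t=23: INC baz by 10): {bar=44, baz=17, foo=50}
  after event 5 (t=31: INC bar by 2): {bar=46, baz=17, foo=50}
  after event 6 (t=41: INC bar by 9): {bar=55, baz=17, foo=50}
  after event 7 (t=43: INC baz by 11): {bar=55, baz=28, foo=50}
  after event 8 (t=44: INC foo by 9): {bar=55, baz=28, foo=59}
  after event 9 (t=54: SET bar = 20): {bar=20, baz=28, foo=59}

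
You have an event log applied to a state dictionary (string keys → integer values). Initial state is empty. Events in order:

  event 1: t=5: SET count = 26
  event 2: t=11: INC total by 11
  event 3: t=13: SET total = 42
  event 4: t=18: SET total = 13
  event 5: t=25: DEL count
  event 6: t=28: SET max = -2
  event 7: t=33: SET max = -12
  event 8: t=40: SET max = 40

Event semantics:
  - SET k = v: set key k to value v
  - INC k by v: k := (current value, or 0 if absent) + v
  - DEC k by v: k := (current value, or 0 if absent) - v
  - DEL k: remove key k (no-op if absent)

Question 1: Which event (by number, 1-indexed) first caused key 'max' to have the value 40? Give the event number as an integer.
Looking for first event where max becomes 40:
  event 6: max = -2
  event 7: max = -12
  event 8: max -12 -> 40  <-- first match

Answer: 8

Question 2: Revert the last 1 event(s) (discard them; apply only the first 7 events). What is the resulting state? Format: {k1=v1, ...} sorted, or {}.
Keep first 7 events (discard last 1):
  after event 1 (t=5: SET count = 26): {count=26}
  after event 2 (t=11: INC total by 11): {count=26, total=11}
  after event 3 (t=13: SET total = 42): {count=26, total=42}
  after event 4 (t=18: SET total = 13): {count=26, total=13}
  after event 5 (t=25: DEL count): {total=13}
  after event 6 (t=28: SET max = -2): {max=-2, total=13}
  after event 7 (t=33: SET max = -12): {max=-12, total=13}

Answer: {max=-12, total=13}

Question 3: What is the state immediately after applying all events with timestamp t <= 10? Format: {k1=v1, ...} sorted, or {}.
Apply events with t <= 10 (1 events):
  after event 1 (t=5: SET count = 26): {count=26}

Answer: {count=26}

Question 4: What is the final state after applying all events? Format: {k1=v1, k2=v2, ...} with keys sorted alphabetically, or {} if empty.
  after event 1 (t=5: SET count = 26): {count=26}
  after event 2 (t=11: INC total by 11): {count=26, total=11}
  after event 3 (t=13: SET total = 42): {count=26, total=42}
  after event 4 (t=18: SET total = 13): {count=26, total=13}
  after event 5 (t=25: DEL count): {total=13}
  after event 6 (t=28: SET max = -2): {max=-2, total=13}
  after event 7 (t=33: SET max = -12): {max=-12, total=13}
  after event 8 (t=40: SET max = 40): {max=40, total=13}

Answer: {max=40, total=13}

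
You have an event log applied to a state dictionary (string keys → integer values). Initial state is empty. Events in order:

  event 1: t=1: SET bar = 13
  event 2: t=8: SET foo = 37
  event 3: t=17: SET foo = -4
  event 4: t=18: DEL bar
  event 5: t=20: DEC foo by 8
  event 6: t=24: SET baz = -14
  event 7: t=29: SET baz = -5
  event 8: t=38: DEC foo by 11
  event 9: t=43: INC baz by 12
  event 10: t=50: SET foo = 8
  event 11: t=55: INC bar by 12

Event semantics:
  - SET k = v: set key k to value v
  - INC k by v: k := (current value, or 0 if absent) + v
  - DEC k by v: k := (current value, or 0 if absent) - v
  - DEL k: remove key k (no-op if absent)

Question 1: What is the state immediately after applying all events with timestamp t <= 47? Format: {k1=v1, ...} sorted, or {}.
Answer: {baz=7, foo=-23}

Derivation:
Apply events with t <= 47 (9 events):
  after event 1 (t=1: SET bar = 13): {bar=13}
  after event 2 (t=8: SET foo = 37): {bar=13, foo=37}
  after event 3 (t=17: SET foo = -4): {bar=13, foo=-4}
  after event 4 (t=18: DEL bar): {foo=-4}
  after event 5 (t=20: DEC foo by 8): {foo=-12}
  after event 6 (t=24: SET baz = -14): {baz=-14, foo=-12}
  after event 7 (t=29: SET baz = -5): {baz=-5, foo=-12}
  after event 8 (t=38: DEC foo by 11): {baz=-5, foo=-23}
  after event 9 (t=43: INC baz by 12): {baz=7, foo=-23}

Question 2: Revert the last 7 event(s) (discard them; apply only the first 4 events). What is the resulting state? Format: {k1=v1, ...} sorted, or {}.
Keep first 4 events (discard last 7):
  after event 1 (t=1: SET bar = 13): {bar=13}
  after event 2 (t=8: SET foo = 37): {bar=13, foo=37}
  after event 3 (t=17: SET foo = -4): {bar=13, foo=-4}
  after event 4 (t=18: DEL bar): {foo=-4}

Answer: {foo=-4}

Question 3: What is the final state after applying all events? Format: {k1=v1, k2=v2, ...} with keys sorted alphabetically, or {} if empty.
  after event 1 (t=1: SET bar = 13): {bar=13}
  after event 2 (t=8: SET foo = 37): {bar=13, foo=37}
  after event 3 (t=17: SET foo = -4): {bar=13, foo=-4}
  after event 4 (t=18: DEL bar): {foo=-4}
  after event 5 (t=20: DEC foo by 8): {foo=-12}
  after event 6 (t=24: SET baz = -14): {baz=-14, foo=-12}
  after event 7 (t=29: SET baz = -5): {baz=-5, foo=-12}
  after event 8 (t=38: DEC foo by 11): {baz=-5, foo=-23}
  after event 9 (t=43: INC baz by 12): {baz=7, foo=-23}
  after event 10 (t=50: SET foo = 8): {baz=7, foo=8}
  after event 11 (t=55: INC bar by 12): {bar=12, baz=7, foo=8}

Answer: {bar=12, baz=7, foo=8}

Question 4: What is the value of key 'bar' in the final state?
Answer: 12

Derivation:
Track key 'bar' through all 11 events:
  event 1 (t=1: SET bar = 13): bar (absent) -> 13
  event 2 (t=8: SET foo = 37): bar unchanged
  event 3 (t=17: SET foo = -4): bar unchanged
  event 4 (t=18: DEL bar): bar 13 -> (absent)
  event 5 (t=20: DEC foo by 8): bar unchanged
  event 6 (t=24: SET baz = -14): bar unchanged
  event 7 (t=29: SET baz = -5): bar unchanged
  event 8 (t=38: DEC foo by 11): bar unchanged
  event 9 (t=43: INC baz by 12): bar unchanged
  event 10 (t=50: SET foo = 8): bar unchanged
  event 11 (t=55: INC bar by 12): bar (absent) -> 12
Final: bar = 12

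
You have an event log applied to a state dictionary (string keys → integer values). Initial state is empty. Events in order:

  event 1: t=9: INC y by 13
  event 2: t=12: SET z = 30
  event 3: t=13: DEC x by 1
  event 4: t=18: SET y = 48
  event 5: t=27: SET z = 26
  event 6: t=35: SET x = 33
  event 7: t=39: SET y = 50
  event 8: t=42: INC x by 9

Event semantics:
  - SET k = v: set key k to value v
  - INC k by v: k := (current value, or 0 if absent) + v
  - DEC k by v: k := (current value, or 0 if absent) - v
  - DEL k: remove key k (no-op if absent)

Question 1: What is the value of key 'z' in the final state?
Track key 'z' through all 8 events:
  event 1 (t=9: INC y by 13): z unchanged
  event 2 (t=12: SET z = 30): z (absent) -> 30
  event 3 (t=13: DEC x by 1): z unchanged
  event 4 (t=18: SET y = 48): z unchanged
  event 5 (t=27: SET z = 26): z 30 -> 26
  event 6 (t=35: SET x = 33): z unchanged
  event 7 (t=39: SET y = 50): z unchanged
  event 8 (t=42: INC x by 9): z unchanged
Final: z = 26

Answer: 26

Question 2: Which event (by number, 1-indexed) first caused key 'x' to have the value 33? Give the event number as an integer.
Answer: 6

Derivation:
Looking for first event where x becomes 33:
  event 3: x = -1
  event 4: x = -1
  event 5: x = -1
  event 6: x -1 -> 33  <-- first match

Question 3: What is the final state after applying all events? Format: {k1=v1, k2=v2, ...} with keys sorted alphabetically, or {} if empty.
Answer: {x=42, y=50, z=26}

Derivation:
  after event 1 (t=9: INC y by 13): {y=13}
  after event 2 (t=12: SET z = 30): {y=13, z=30}
  after event 3 (t=13: DEC x by 1): {x=-1, y=13, z=30}
  after event 4 (t=18: SET y = 48): {x=-1, y=48, z=30}
  after event 5 (t=27: SET z = 26): {x=-1, y=48, z=26}
  after event 6 (t=35: SET x = 33): {x=33, y=48, z=26}
  after event 7 (t=39: SET y = 50): {x=33, y=50, z=26}
  after event 8 (t=42: INC x by 9): {x=42, y=50, z=26}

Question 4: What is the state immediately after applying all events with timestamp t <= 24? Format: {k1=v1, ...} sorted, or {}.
Apply events with t <= 24 (4 events):
  after event 1 (t=9: INC y by 13): {y=13}
  after event 2 (t=12: SET z = 30): {y=13, z=30}
  after event 3 (t=13: DEC x by 1): {x=-1, y=13, z=30}
  after event 4 (t=18: SET y = 48): {x=-1, y=48, z=30}

Answer: {x=-1, y=48, z=30}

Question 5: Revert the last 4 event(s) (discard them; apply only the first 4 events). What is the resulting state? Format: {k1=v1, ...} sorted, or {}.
Keep first 4 events (discard last 4):
  after event 1 (t=9: INC y by 13): {y=13}
  after event 2 (t=12: SET z = 30): {y=13, z=30}
  after event 3 (t=13: DEC x by 1): {x=-1, y=13, z=30}
  after event 4 (t=18: SET y = 48): {x=-1, y=48, z=30}

Answer: {x=-1, y=48, z=30}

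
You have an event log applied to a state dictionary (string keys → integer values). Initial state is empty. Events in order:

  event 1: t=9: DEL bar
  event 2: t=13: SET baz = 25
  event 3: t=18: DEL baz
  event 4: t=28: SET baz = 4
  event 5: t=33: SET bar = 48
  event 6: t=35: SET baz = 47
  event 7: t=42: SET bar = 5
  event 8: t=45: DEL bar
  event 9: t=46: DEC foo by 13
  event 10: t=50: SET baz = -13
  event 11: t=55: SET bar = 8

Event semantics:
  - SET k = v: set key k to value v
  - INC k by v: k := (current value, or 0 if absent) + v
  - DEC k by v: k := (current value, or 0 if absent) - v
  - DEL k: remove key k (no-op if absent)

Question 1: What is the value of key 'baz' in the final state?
Answer: -13

Derivation:
Track key 'baz' through all 11 events:
  event 1 (t=9: DEL bar): baz unchanged
  event 2 (t=13: SET baz = 25): baz (absent) -> 25
  event 3 (t=18: DEL baz): baz 25 -> (absent)
  event 4 (t=28: SET baz = 4): baz (absent) -> 4
  event 5 (t=33: SET bar = 48): baz unchanged
  event 6 (t=35: SET baz = 47): baz 4 -> 47
  event 7 (t=42: SET bar = 5): baz unchanged
  event 8 (t=45: DEL bar): baz unchanged
  event 9 (t=46: DEC foo by 13): baz unchanged
  event 10 (t=50: SET baz = -13): baz 47 -> -13
  event 11 (t=55: SET bar = 8): baz unchanged
Final: baz = -13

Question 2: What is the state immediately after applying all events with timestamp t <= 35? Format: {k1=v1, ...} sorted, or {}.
Apply events with t <= 35 (6 events):
  after event 1 (t=9: DEL bar): {}
  after event 2 (t=13: SET baz = 25): {baz=25}
  after event 3 (t=18: DEL baz): {}
  after event 4 (t=28: SET baz = 4): {baz=4}
  after event 5 (t=33: SET bar = 48): {bar=48, baz=4}
  after event 6 (t=35: SET baz = 47): {bar=48, baz=47}

Answer: {bar=48, baz=47}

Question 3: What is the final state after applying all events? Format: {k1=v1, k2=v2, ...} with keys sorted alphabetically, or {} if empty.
  after event 1 (t=9: DEL bar): {}
  after event 2 (t=13: SET baz = 25): {baz=25}
  after event 3 (t=18: DEL baz): {}
  after event 4 (t=28: SET baz = 4): {baz=4}
  after event 5 (t=33: SET bar = 48): {bar=48, baz=4}
  after event 6 (t=35: SET baz = 47): {bar=48, baz=47}
  after event 7 (t=42: SET bar = 5): {bar=5, baz=47}
  after event 8 (t=45: DEL bar): {baz=47}
  after event 9 (t=46: DEC foo by 13): {baz=47, foo=-13}
  after event 10 (t=50: SET baz = -13): {baz=-13, foo=-13}
  after event 11 (t=55: SET bar = 8): {bar=8, baz=-13, foo=-13}

Answer: {bar=8, baz=-13, foo=-13}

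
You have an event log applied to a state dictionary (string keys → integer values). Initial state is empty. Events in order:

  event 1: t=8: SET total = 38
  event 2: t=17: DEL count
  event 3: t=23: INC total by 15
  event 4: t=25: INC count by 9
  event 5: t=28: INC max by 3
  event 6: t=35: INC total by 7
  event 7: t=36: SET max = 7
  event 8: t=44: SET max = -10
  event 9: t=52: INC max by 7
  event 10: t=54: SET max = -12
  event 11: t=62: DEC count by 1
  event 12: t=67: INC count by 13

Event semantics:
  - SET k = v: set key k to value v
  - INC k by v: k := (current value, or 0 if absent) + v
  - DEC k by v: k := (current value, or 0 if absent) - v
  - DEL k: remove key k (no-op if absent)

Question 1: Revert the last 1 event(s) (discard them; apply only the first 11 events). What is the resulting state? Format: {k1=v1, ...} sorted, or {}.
Keep first 11 events (discard last 1):
  after event 1 (t=8: SET total = 38): {total=38}
  after event 2 (t=17: DEL count): {total=38}
  after event 3 (t=23: INC total by 15): {total=53}
  after event 4 (t=25: INC count by 9): {count=9, total=53}
  after event 5 (t=28: INC max by 3): {count=9, max=3, total=53}
  after event 6 (t=35: INC total by 7): {count=9, max=3, total=60}
  after event 7 (t=36: SET max = 7): {count=9, max=7, total=60}
  after event 8 (t=44: SET max = -10): {count=9, max=-10, total=60}
  after event 9 (t=52: INC max by 7): {count=9, max=-3, total=60}
  after event 10 (t=54: SET max = -12): {count=9, max=-12, total=60}
  after event 11 (t=62: DEC count by 1): {count=8, max=-12, total=60}

Answer: {count=8, max=-12, total=60}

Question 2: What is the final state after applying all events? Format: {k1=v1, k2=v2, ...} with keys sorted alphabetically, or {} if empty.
Answer: {count=21, max=-12, total=60}

Derivation:
  after event 1 (t=8: SET total = 38): {total=38}
  after event 2 (t=17: DEL count): {total=38}
  after event 3 (t=23: INC total by 15): {total=53}
  after event 4 (t=25: INC count by 9): {count=9, total=53}
  after event 5 (t=28: INC max by 3): {count=9, max=3, total=53}
  after event 6 (t=35: INC total by 7): {count=9, max=3, total=60}
  after event 7 (t=36: SET max = 7): {count=9, max=7, total=60}
  after event 8 (t=44: SET max = -10): {count=9, max=-10, total=60}
  after event 9 (t=52: INC max by 7): {count=9, max=-3, total=60}
  after event 10 (t=54: SET max = -12): {count=9, max=-12, total=60}
  after event 11 (t=62: DEC count by 1): {count=8, max=-12, total=60}
  after event 12 (t=67: INC count by 13): {count=21, max=-12, total=60}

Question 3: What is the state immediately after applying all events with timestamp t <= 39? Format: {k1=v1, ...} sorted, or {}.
Answer: {count=9, max=7, total=60}

Derivation:
Apply events with t <= 39 (7 events):
  after event 1 (t=8: SET total = 38): {total=38}
  after event 2 (t=17: DEL count): {total=38}
  after event 3 (t=23: INC total by 15): {total=53}
  after event 4 (t=25: INC count by 9): {count=9, total=53}
  after event 5 (t=28: INC max by 3): {count=9, max=3, total=53}
  after event 6 (t=35: INC total by 7): {count=9, max=3, total=60}
  after event 7 (t=36: SET max = 7): {count=9, max=7, total=60}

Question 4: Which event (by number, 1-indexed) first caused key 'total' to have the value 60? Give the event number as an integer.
Answer: 6

Derivation:
Looking for first event where total becomes 60:
  event 1: total = 38
  event 2: total = 38
  event 3: total = 53
  event 4: total = 53
  event 5: total = 53
  event 6: total 53 -> 60  <-- first match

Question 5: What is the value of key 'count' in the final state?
Answer: 21

Derivation:
Track key 'count' through all 12 events:
  event 1 (t=8: SET total = 38): count unchanged
  event 2 (t=17: DEL count): count (absent) -> (absent)
  event 3 (t=23: INC total by 15): count unchanged
  event 4 (t=25: INC count by 9): count (absent) -> 9
  event 5 (t=28: INC max by 3): count unchanged
  event 6 (t=35: INC total by 7): count unchanged
  event 7 (t=36: SET max = 7): count unchanged
  event 8 (t=44: SET max = -10): count unchanged
  event 9 (t=52: INC max by 7): count unchanged
  event 10 (t=54: SET max = -12): count unchanged
  event 11 (t=62: DEC count by 1): count 9 -> 8
  event 12 (t=67: INC count by 13): count 8 -> 21
Final: count = 21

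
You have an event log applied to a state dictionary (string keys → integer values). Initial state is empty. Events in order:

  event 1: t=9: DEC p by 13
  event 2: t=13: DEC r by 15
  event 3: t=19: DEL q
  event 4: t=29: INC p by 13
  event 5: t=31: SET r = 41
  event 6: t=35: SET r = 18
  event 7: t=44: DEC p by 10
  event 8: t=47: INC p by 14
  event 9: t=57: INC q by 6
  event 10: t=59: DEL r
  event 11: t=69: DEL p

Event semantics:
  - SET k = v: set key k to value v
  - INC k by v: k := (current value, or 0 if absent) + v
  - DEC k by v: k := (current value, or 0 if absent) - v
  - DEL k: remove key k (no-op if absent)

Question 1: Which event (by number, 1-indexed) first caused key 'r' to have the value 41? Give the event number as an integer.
Looking for first event where r becomes 41:
  event 2: r = -15
  event 3: r = -15
  event 4: r = -15
  event 5: r -15 -> 41  <-- first match

Answer: 5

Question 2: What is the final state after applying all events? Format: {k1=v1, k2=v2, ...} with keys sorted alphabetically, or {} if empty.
Answer: {q=6}

Derivation:
  after event 1 (t=9: DEC p by 13): {p=-13}
  after event 2 (t=13: DEC r by 15): {p=-13, r=-15}
  after event 3 (t=19: DEL q): {p=-13, r=-15}
  after event 4 (t=29: INC p by 13): {p=0, r=-15}
  after event 5 (t=31: SET r = 41): {p=0, r=41}
  after event 6 (t=35: SET r = 18): {p=0, r=18}
  after event 7 (t=44: DEC p by 10): {p=-10, r=18}
  after event 8 (t=47: INC p by 14): {p=4, r=18}
  after event 9 (t=57: INC q by 6): {p=4, q=6, r=18}
  after event 10 (t=59: DEL r): {p=4, q=6}
  after event 11 (t=69: DEL p): {q=6}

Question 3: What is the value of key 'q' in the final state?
Track key 'q' through all 11 events:
  event 1 (t=9: DEC p by 13): q unchanged
  event 2 (t=13: DEC r by 15): q unchanged
  event 3 (t=19: DEL q): q (absent) -> (absent)
  event 4 (t=29: INC p by 13): q unchanged
  event 5 (t=31: SET r = 41): q unchanged
  event 6 (t=35: SET r = 18): q unchanged
  event 7 (t=44: DEC p by 10): q unchanged
  event 8 (t=47: INC p by 14): q unchanged
  event 9 (t=57: INC q by 6): q (absent) -> 6
  event 10 (t=59: DEL r): q unchanged
  event 11 (t=69: DEL p): q unchanged
Final: q = 6

Answer: 6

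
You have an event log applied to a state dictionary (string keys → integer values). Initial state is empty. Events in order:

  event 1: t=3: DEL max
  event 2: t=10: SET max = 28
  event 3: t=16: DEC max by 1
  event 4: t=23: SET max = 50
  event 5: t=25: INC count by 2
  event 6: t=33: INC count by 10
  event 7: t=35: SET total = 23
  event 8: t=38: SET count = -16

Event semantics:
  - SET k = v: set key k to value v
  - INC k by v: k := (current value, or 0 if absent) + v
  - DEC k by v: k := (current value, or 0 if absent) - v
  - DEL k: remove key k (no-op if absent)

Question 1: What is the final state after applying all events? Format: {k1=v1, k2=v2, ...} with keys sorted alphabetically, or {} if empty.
  after event 1 (t=3: DEL max): {}
  after event 2 (t=10: SET max = 28): {max=28}
  after event 3 (t=16: DEC max by 1): {max=27}
  after event 4 (t=23: SET max = 50): {max=50}
  after event 5 (t=25: INC count by 2): {count=2, max=50}
  after event 6 (t=33: INC count by 10): {count=12, max=50}
  after event 7 (t=35: SET total = 23): {count=12, max=50, total=23}
  after event 8 (t=38: SET count = -16): {count=-16, max=50, total=23}

Answer: {count=-16, max=50, total=23}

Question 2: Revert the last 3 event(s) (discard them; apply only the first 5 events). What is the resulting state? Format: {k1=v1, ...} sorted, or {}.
Answer: {count=2, max=50}

Derivation:
Keep first 5 events (discard last 3):
  after event 1 (t=3: DEL max): {}
  after event 2 (t=10: SET max = 28): {max=28}
  after event 3 (t=16: DEC max by 1): {max=27}
  after event 4 (t=23: SET max = 50): {max=50}
  after event 5 (t=25: INC count by 2): {count=2, max=50}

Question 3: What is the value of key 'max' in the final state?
Track key 'max' through all 8 events:
  event 1 (t=3: DEL max): max (absent) -> (absent)
  event 2 (t=10: SET max = 28): max (absent) -> 28
  event 3 (t=16: DEC max by 1): max 28 -> 27
  event 4 (t=23: SET max = 50): max 27 -> 50
  event 5 (t=25: INC count by 2): max unchanged
  event 6 (t=33: INC count by 10): max unchanged
  event 7 (t=35: SET total = 23): max unchanged
  event 8 (t=38: SET count = -16): max unchanged
Final: max = 50

Answer: 50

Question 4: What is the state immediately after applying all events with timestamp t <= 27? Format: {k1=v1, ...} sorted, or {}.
Apply events with t <= 27 (5 events):
  after event 1 (t=3: DEL max): {}
  after event 2 (t=10: SET max = 28): {max=28}
  after event 3 (t=16: DEC max by 1): {max=27}
  after event 4 (t=23: SET max = 50): {max=50}
  after event 5 (t=25: INC count by 2): {count=2, max=50}

Answer: {count=2, max=50}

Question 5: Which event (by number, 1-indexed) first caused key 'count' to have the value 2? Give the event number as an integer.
Looking for first event where count becomes 2:
  event 5: count (absent) -> 2  <-- first match

Answer: 5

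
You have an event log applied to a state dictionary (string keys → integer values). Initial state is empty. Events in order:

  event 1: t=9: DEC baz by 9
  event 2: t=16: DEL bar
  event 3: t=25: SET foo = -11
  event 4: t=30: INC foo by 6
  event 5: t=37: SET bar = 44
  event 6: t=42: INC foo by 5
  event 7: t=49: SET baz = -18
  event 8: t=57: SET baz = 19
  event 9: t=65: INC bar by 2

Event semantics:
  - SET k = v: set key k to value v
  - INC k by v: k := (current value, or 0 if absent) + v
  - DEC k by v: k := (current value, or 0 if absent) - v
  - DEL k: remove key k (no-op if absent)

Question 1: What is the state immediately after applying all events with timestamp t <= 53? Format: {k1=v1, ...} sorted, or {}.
Answer: {bar=44, baz=-18, foo=0}

Derivation:
Apply events with t <= 53 (7 events):
  after event 1 (t=9: DEC baz by 9): {baz=-9}
  after event 2 (t=16: DEL bar): {baz=-9}
  after event 3 (t=25: SET foo = -11): {baz=-9, foo=-11}
  after event 4 (t=30: INC foo by 6): {baz=-9, foo=-5}
  after event 5 (t=37: SET bar = 44): {bar=44, baz=-9, foo=-5}
  after event 6 (t=42: INC foo by 5): {bar=44, baz=-9, foo=0}
  after event 7 (t=49: SET baz = -18): {bar=44, baz=-18, foo=0}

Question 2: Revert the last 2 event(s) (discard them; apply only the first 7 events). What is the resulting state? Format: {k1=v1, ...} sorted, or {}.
Answer: {bar=44, baz=-18, foo=0}

Derivation:
Keep first 7 events (discard last 2):
  after event 1 (t=9: DEC baz by 9): {baz=-9}
  after event 2 (t=16: DEL bar): {baz=-9}
  after event 3 (t=25: SET foo = -11): {baz=-9, foo=-11}
  after event 4 (t=30: INC foo by 6): {baz=-9, foo=-5}
  after event 5 (t=37: SET bar = 44): {bar=44, baz=-9, foo=-5}
  after event 6 (t=42: INC foo by 5): {bar=44, baz=-9, foo=0}
  after event 7 (t=49: SET baz = -18): {bar=44, baz=-18, foo=0}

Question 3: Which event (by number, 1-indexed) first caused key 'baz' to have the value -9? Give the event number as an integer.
Looking for first event where baz becomes -9:
  event 1: baz (absent) -> -9  <-- first match

Answer: 1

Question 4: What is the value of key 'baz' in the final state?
Track key 'baz' through all 9 events:
  event 1 (t=9: DEC baz by 9): baz (absent) -> -9
  event 2 (t=16: DEL bar): baz unchanged
  event 3 (t=25: SET foo = -11): baz unchanged
  event 4 (t=30: INC foo by 6): baz unchanged
  event 5 (t=37: SET bar = 44): baz unchanged
  event 6 (t=42: INC foo by 5): baz unchanged
  event 7 (t=49: SET baz = -18): baz -9 -> -18
  event 8 (t=57: SET baz = 19): baz -18 -> 19
  event 9 (t=65: INC bar by 2): baz unchanged
Final: baz = 19

Answer: 19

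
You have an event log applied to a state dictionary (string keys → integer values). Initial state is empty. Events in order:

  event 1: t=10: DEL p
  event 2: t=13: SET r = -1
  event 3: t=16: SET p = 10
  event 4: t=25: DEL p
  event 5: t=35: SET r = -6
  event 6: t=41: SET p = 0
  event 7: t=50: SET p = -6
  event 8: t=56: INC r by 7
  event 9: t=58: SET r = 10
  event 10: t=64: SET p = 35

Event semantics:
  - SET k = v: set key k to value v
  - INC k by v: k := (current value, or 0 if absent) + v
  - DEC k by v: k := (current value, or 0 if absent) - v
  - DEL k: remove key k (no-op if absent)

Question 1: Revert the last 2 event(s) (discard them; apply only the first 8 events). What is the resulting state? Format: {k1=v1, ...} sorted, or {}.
Answer: {p=-6, r=1}

Derivation:
Keep first 8 events (discard last 2):
  after event 1 (t=10: DEL p): {}
  after event 2 (t=13: SET r = -1): {r=-1}
  after event 3 (t=16: SET p = 10): {p=10, r=-1}
  after event 4 (t=25: DEL p): {r=-1}
  after event 5 (t=35: SET r = -6): {r=-6}
  after event 6 (t=41: SET p = 0): {p=0, r=-6}
  after event 7 (t=50: SET p = -6): {p=-6, r=-6}
  after event 8 (t=56: INC r by 7): {p=-6, r=1}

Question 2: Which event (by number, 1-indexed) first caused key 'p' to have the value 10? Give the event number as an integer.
Answer: 3

Derivation:
Looking for first event where p becomes 10:
  event 3: p (absent) -> 10  <-- first match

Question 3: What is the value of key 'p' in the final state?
Track key 'p' through all 10 events:
  event 1 (t=10: DEL p): p (absent) -> (absent)
  event 2 (t=13: SET r = -1): p unchanged
  event 3 (t=16: SET p = 10): p (absent) -> 10
  event 4 (t=25: DEL p): p 10 -> (absent)
  event 5 (t=35: SET r = -6): p unchanged
  event 6 (t=41: SET p = 0): p (absent) -> 0
  event 7 (t=50: SET p = -6): p 0 -> -6
  event 8 (t=56: INC r by 7): p unchanged
  event 9 (t=58: SET r = 10): p unchanged
  event 10 (t=64: SET p = 35): p -6 -> 35
Final: p = 35

Answer: 35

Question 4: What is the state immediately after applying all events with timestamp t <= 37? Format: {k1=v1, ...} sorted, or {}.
Apply events with t <= 37 (5 events):
  after event 1 (t=10: DEL p): {}
  after event 2 (t=13: SET r = -1): {r=-1}
  after event 3 (t=16: SET p = 10): {p=10, r=-1}
  after event 4 (t=25: DEL p): {r=-1}
  after event 5 (t=35: SET r = -6): {r=-6}

Answer: {r=-6}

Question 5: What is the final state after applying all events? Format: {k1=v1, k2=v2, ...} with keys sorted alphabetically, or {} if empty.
Answer: {p=35, r=10}

Derivation:
  after event 1 (t=10: DEL p): {}
  after event 2 (t=13: SET r = -1): {r=-1}
  after event 3 (t=16: SET p = 10): {p=10, r=-1}
  after event 4 (t=25: DEL p): {r=-1}
  after event 5 (t=35: SET r = -6): {r=-6}
  after event 6 (t=41: SET p = 0): {p=0, r=-6}
  after event 7 (t=50: SET p = -6): {p=-6, r=-6}
  after event 8 (t=56: INC r by 7): {p=-6, r=1}
  after event 9 (t=58: SET r = 10): {p=-6, r=10}
  after event 10 (t=64: SET p = 35): {p=35, r=10}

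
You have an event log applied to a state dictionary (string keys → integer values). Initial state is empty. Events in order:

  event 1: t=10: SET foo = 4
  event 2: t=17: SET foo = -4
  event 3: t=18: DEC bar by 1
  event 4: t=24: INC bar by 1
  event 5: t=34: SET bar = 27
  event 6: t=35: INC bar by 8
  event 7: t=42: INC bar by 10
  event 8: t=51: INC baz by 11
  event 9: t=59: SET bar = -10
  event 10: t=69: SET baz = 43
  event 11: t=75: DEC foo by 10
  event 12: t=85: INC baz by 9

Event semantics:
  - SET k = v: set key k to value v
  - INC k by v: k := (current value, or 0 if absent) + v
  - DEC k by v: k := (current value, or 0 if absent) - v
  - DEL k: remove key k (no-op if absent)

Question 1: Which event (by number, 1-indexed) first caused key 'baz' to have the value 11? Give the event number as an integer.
Looking for first event where baz becomes 11:
  event 8: baz (absent) -> 11  <-- first match

Answer: 8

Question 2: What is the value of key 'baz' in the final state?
Track key 'baz' through all 12 events:
  event 1 (t=10: SET foo = 4): baz unchanged
  event 2 (t=17: SET foo = -4): baz unchanged
  event 3 (t=18: DEC bar by 1): baz unchanged
  event 4 (t=24: INC bar by 1): baz unchanged
  event 5 (t=34: SET bar = 27): baz unchanged
  event 6 (t=35: INC bar by 8): baz unchanged
  event 7 (t=42: INC bar by 10): baz unchanged
  event 8 (t=51: INC baz by 11): baz (absent) -> 11
  event 9 (t=59: SET bar = -10): baz unchanged
  event 10 (t=69: SET baz = 43): baz 11 -> 43
  event 11 (t=75: DEC foo by 10): baz unchanged
  event 12 (t=85: INC baz by 9): baz 43 -> 52
Final: baz = 52

Answer: 52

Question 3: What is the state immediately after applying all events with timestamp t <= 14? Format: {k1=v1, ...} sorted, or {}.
Apply events with t <= 14 (1 events):
  after event 1 (t=10: SET foo = 4): {foo=4}

Answer: {foo=4}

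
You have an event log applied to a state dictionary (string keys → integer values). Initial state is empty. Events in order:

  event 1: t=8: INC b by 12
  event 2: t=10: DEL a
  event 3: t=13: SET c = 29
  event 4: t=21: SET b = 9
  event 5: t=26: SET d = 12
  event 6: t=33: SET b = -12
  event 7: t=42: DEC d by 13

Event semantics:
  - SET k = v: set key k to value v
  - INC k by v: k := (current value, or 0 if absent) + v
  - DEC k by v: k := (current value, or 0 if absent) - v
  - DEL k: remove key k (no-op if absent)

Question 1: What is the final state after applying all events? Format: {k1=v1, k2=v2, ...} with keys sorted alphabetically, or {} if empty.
Answer: {b=-12, c=29, d=-1}

Derivation:
  after event 1 (t=8: INC b by 12): {b=12}
  after event 2 (t=10: DEL a): {b=12}
  after event 3 (t=13: SET c = 29): {b=12, c=29}
  after event 4 (t=21: SET b = 9): {b=9, c=29}
  after event 5 (t=26: SET d = 12): {b=9, c=29, d=12}
  after event 6 (t=33: SET b = -12): {b=-12, c=29, d=12}
  after event 7 (t=42: DEC d by 13): {b=-12, c=29, d=-1}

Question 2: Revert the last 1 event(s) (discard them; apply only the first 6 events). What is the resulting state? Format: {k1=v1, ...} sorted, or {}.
Keep first 6 events (discard last 1):
  after event 1 (t=8: INC b by 12): {b=12}
  after event 2 (t=10: DEL a): {b=12}
  after event 3 (t=13: SET c = 29): {b=12, c=29}
  after event 4 (t=21: SET b = 9): {b=9, c=29}
  after event 5 (t=26: SET d = 12): {b=9, c=29, d=12}
  after event 6 (t=33: SET b = -12): {b=-12, c=29, d=12}

Answer: {b=-12, c=29, d=12}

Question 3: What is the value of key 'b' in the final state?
Track key 'b' through all 7 events:
  event 1 (t=8: INC b by 12): b (absent) -> 12
  event 2 (t=10: DEL a): b unchanged
  event 3 (t=13: SET c = 29): b unchanged
  event 4 (t=21: SET b = 9): b 12 -> 9
  event 5 (t=26: SET d = 12): b unchanged
  event 6 (t=33: SET b = -12): b 9 -> -12
  event 7 (t=42: DEC d by 13): b unchanged
Final: b = -12

Answer: -12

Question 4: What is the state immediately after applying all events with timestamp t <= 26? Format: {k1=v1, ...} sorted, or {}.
Answer: {b=9, c=29, d=12}

Derivation:
Apply events with t <= 26 (5 events):
  after event 1 (t=8: INC b by 12): {b=12}
  after event 2 (t=10: DEL a): {b=12}
  after event 3 (t=13: SET c = 29): {b=12, c=29}
  after event 4 (t=21: SET b = 9): {b=9, c=29}
  after event 5 (t=26: SET d = 12): {b=9, c=29, d=12}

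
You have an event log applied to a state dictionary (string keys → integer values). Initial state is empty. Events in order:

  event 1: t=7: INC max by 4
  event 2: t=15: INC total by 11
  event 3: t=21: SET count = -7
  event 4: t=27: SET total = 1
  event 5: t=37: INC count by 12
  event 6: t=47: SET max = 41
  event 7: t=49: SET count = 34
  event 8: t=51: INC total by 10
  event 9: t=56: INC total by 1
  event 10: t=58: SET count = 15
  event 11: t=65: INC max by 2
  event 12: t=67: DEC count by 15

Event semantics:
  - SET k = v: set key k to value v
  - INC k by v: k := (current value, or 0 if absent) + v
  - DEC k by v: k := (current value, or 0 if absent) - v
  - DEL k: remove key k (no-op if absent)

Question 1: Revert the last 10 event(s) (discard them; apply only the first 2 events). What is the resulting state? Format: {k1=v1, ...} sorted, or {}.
Answer: {max=4, total=11}

Derivation:
Keep first 2 events (discard last 10):
  after event 1 (t=7: INC max by 4): {max=4}
  after event 2 (t=15: INC total by 11): {max=4, total=11}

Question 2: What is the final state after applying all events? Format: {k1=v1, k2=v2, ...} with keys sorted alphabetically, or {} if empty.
Answer: {count=0, max=43, total=12}

Derivation:
  after event 1 (t=7: INC max by 4): {max=4}
  after event 2 (t=15: INC total by 11): {max=4, total=11}
  after event 3 (t=21: SET count = -7): {count=-7, max=4, total=11}
  after event 4 (t=27: SET total = 1): {count=-7, max=4, total=1}
  after event 5 (t=37: INC count by 12): {count=5, max=4, total=1}
  after event 6 (t=47: SET max = 41): {count=5, max=41, total=1}
  after event 7 (t=49: SET count = 34): {count=34, max=41, total=1}
  after event 8 (t=51: INC total by 10): {count=34, max=41, total=11}
  after event 9 (t=56: INC total by 1): {count=34, max=41, total=12}
  after event 10 (t=58: SET count = 15): {count=15, max=41, total=12}
  after event 11 (t=65: INC max by 2): {count=15, max=43, total=12}
  after event 12 (t=67: DEC count by 15): {count=0, max=43, total=12}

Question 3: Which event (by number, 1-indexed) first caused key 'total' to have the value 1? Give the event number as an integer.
Answer: 4

Derivation:
Looking for first event where total becomes 1:
  event 2: total = 11
  event 3: total = 11
  event 4: total 11 -> 1  <-- first match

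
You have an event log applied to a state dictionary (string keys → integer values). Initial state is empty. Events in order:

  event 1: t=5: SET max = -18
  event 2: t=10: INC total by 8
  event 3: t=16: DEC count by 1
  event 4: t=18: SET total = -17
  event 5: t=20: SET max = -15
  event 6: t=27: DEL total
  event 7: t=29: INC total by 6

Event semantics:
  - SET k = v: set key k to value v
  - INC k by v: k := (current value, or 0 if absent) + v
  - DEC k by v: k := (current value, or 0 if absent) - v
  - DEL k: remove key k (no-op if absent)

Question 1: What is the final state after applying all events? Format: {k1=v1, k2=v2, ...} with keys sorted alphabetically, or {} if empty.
  after event 1 (t=5: SET max = -18): {max=-18}
  after event 2 (t=10: INC total by 8): {max=-18, total=8}
  after event 3 (t=16: DEC count by 1): {count=-1, max=-18, total=8}
  after event 4 (t=18: SET total = -17): {count=-1, max=-18, total=-17}
  after event 5 (t=20: SET max = -15): {count=-1, max=-15, total=-17}
  after event 6 (t=27: DEL total): {count=-1, max=-15}
  after event 7 (t=29: INC total by 6): {count=-1, max=-15, total=6}

Answer: {count=-1, max=-15, total=6}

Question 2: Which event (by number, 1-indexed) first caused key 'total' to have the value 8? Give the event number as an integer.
Looking for first event where total becomes 8:
  event 2: total (absent) -> 8  <-- first match

Answer: 2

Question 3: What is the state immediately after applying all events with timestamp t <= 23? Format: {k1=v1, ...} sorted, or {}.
Apply events with t <= 23 (5 events):
  after event 1 (t=5: SET max = -18): {max=-18}
  after event 2 (t=10: INC total by 8): {max=-18, total=8}
  after event 3 (t=16: DEC count by 1): {count=-1, max=-18, total=8}
  after event 4 (t=18: SET total = -17): {count=-1, max=-18, total=-17}
  after event 5 (t=20: SET max = -15): {count=-1, max=-15, total=-17}

Answer: {count=-1, max=-15, total=-17}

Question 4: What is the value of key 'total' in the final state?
Answer: 6

Derivation:
Track key 'total' through all 7 events:
  event 1 (t=5: SET max = -18): total unchanged
  event 2 (t=10: INC total by 8): total (absent) -> 8
  event 3 (t=16: DEC count by 1): total unchanged
  event 4 (t=18: SET total = -17): total 8 -> -17
  event 5 (t=20: SET max = -15): total unchanged
  event 6 (t=27: DEL total): total -17 -> (absent)
  event 7 (t=29: INC total by 6): total (absent) -> 6
Final: total = 6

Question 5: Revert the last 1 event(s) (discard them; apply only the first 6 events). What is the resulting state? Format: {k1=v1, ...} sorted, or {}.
Answer: {count=-1, max=-15}

Derivation:
Keep first 6 events (discard last 1):
  after event 1 (t=5: SET max = -18): {max=-18}
  after event 2 (t=10: INC total by 8): {max=-18, total=8}
  after event 3 (t=16: DEC count by 1): {count=-1, max=-18, total=8}
  after event 4 (t=18: SET total = -17): {count=-1, max=-18, total=-17}
  after event 5 (t=20: SET max = -15): {count=-1, max=-15, total=-17}
  after event 6 (t=27: DEL total): {count=-1, max=-15}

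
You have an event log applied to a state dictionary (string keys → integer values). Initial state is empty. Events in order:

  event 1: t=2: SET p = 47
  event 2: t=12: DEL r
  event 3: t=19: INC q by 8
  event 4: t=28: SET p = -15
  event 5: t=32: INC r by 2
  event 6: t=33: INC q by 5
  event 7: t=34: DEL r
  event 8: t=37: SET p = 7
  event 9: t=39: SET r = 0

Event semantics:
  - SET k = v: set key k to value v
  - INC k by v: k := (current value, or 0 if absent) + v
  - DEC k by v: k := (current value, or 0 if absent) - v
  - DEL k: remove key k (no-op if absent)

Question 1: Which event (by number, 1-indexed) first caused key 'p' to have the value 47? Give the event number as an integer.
Answer: 1

Derivation:
Looking for first event where p becomes 47:
  event 1: p (absent) -> 47  <-- first match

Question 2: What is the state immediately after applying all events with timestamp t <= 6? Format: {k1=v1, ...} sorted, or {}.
Answer: {p=47}

Derivation:
Apply events with t <= 6 (1 events):
  after event 1 (t=2: SET p = 47): {p=47}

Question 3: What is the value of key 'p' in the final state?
Track key 'p' through all 9 events:
  event 1 (t=2: SET p = 47): p (absent) -> 47
  event 2 (t=12: DEL r): p unchanged
  event 3 (t=19: INC q by 8): p unchanged
  event 4 (t=28: SET p = -15): p 47 -> -15
  event 5 (t=32: INC r by 2): p unchanged
  event 6 (t=33: INC q by 5): p unchanged
  event 7 (t=34: DEL r): p unchanged
  event 8 (t=37: SET p = 7): p -15 -> 7
  event 9 (t=39: SET r = 0): p unchanged
Final: p = 7

Answer: 7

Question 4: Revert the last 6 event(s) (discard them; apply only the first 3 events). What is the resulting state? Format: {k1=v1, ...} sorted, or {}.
Answer: {p=47, q=8}

Derivation:
Keep first 3 events (discard last 6):
  after event 1 (t=2: SET p = 47): {p=47}
  after event 2 (t=12: DEL r): {p=47}
  after event 3 (t=19: INC q by 8): {p=47, q=8}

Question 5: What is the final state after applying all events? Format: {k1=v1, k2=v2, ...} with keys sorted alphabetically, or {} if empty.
  after event 1 (t=2: SET p = 47): {p=47}
  after event 2 (t=12: DEL r): {p=47}
  after event 3 (t=19: INC q by 8): {p=47, q=8}
  after event 4 (t=28: SET p = -15): {p=-15, q=8}
  after event 5 (t=32: INC r by 2): {p=-15, q=8, r=2}
  after event 6 (t=33: INC q by 5): {p=-15, q=13, r=2}
  after event 7 (t=34: DEL r): {p=-15, q=13}
  after event 8 (t=37: SET p = 7): {p=7, q=13}
  after event 9 (t=39: SET r = 0): {p=7, q=13, r=0}

Answer: {p=7, q=13, r=0}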